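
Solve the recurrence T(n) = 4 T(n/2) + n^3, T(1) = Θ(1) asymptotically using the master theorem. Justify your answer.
T(n) = Θ(n^3)

log_2 4 ≈ 2.000. f(n) = n^3 dominates n^(log_2 4) since 3 > 2.000, and the regularity condition a·f(n/b) = 4·(n/2)^3 = (4/8)·n^3 ≤ c·f(n) holds with c = 4/8 ≈ 0.5 < 1. So this is Case 3: T(n) = Θ(f(n)) = Θ(n^3).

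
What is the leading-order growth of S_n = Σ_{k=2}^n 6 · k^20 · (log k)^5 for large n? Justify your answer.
S_n ~ 2 · n^21 · (log n)^5 / 7

By integral comparison, S_n = ∫_1^n 6 · x^20 · (log x)^5 dx + O(n^20 · (log n)^5). For the integral, the leading term of ∫_1^n x^20 (log x)^5 dx is n^21/21 · (log n)^5 (by repeated integration by parts; each step lowers the log-exponent and produces a relatively O(1/log n) correction). Hence S_n ~ 2 · n^21 · (log n)^5 / 7.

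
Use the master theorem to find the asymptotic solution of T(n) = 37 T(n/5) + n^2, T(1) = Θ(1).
T(n) = Θ(n^(log_5 37))

Master theorem: compare f(n) = n^2 to n^(log_5 37) where log_5 37 ≈ 2.244. Since 2 < log_5 37, we have f(n) = O(n^(log_5 37 − ε)) for some ε > 0 — Case 1. Hence T(n) = Θ(n^(log_5 37)).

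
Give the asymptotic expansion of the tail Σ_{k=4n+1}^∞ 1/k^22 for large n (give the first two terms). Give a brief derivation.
Σ_{k>4n} 1/k^22 = 1/(21 · (4n)^21) − 1/(2 · (4n)^22) + O(1/(4n)^23)

Compare to the integral: ∫_{4n}^∞ x^(−22) dx = [−x^(−21)/21]_{4n}^∞ = 1/((22−1)·(4n)^21). The Euler-Maclaurin correction adds −f(4n)/2 = −1/(2·(4n)^22). Euler-Maclaurin then gives
  Σ_{k>4n} 1/k^22 = ∫_{4n}^∞ dx/x^22 − 1/(2·(4n)^22) + O(1/(4n)^23).
(Equivalently this is ζ(22) − Σ_{k≤4n} 1/k^22.)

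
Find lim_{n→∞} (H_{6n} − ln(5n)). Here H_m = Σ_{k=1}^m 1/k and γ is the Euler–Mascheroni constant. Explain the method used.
lim = ln(6/5) + γ

By Euler-Maclaurin, H_m = ln m + γ + O(1/m). So
  H_{6n} − ln(5n) = ln(6n) + γ − ln(5n) + O(1/n)
                       = ln(6/5) + γ + O(1/n).
Hence the limit is ln(6/5) + γ.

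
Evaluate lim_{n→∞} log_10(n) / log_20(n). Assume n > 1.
lim = ln(20) / ln(10) = log_10(20)

Change of base: log_10(n) = ln n / ln 10 and log_20(n) = ln n / ln 20. The ratio is (ln n / ln 10) · (ln 20 / ln n) = ln 20 / ln 10, a constant independent of n. So the limit is ln 20 / ln 10 = log_10(20).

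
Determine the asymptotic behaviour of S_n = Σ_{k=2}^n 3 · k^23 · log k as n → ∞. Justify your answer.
S_n ~ n^24 log n / 8 − n^24 / 192

By integral comparison, S_n = ∫_1^n 3 · x^23 · log x dx + O(n^23 · log n). For the integral, ∫ x^23 log x dx = n^24 log n / 24 − n^24/576 (integration by parts). Hence S_n ~ n^24 log n / 8 − n^24 / 192.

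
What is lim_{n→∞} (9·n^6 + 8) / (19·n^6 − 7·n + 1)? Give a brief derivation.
lim = 9/19

For large n the leading n^6 terms dominate both numerator and denominator. Dividing top and bottom by n^6, every other term tends to 0, leaving 9/19.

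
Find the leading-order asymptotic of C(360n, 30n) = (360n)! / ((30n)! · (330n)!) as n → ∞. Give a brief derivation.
C(360n, 30n) ~ (8916100448256/285311670611)^(30n) · sqrt(6/(11π·30n))

Write N = 30n. Apply Stirling to each factorial:
  (12N)! ~ sqrt(2π·12N) · (12N/e)^(12N),
  N! ~ sqrt(2π N) · (N/e)^N,
  (11N)! ~ sqrt(2π·11N) · (11N/e)^(11N).
The exponential factors combine to (12N)^(12N) / (N^N · (11N)^(11N)) = 12^(12N)/11^(11N) = (12^12/11^11)^N = (8916100448256/285311670611)^N.
The square-root prefactors combine to sqrt(2π·12N) / (sqrt(2π N)·sqrt(2π·11N)) = sqrt(12 / (2π·11·N)) = sqrt(6/(11π·30n)).
Substituting N = 30n: C(360n, 30n) ~ (8916100448256/285311670611)^(30n) · sqrt(6/(11π·30n)).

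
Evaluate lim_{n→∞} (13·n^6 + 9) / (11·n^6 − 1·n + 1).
lim = 13/11

For large n the leading n^6 terms dominate both numerator and denominator. Dividing top and bottom by n^6, every other term tends to 0, leaving 13/11.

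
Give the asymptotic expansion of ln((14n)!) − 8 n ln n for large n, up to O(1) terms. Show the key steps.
ln((14n)!) − 8 n ln n = 6 n ln n + 14(ln 14 − 1) n + (1/2) ln(2π·14n) + O(1/n)

Stirling: ln((14n)!) = 14n ln(14n) − 14n + (1/2) ln(2π·14n) + O(1/n).
Expand 14n ln(14n) = 14n (ln n + ln 14) = 14n ln n + 14n ln 14.
Subtract 8n ln n: leading term is (14 − 8) n ln n = 6 n ln n. The next term is 14n ln 14 − 14n = 14(ln 14 − 1) n. Then the (1/2) ln(2π·14n) correction.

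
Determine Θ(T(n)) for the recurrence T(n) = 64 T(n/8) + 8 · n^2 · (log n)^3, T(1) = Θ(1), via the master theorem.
T(n) = Θ(n^2 · (log n)^4)

Here log_8 64 = 2 and f(n) = 8 · n^2 · (log n)^3 = Θ(n^(log_8 64) · (log n)^3). This is the extended Case 2 of the master theorem (f matches the critical exponent up to log factors), giving T(n) = Θ(n^(log_8 64) · (log n)^(3+1)) = Θ(n^2 · (log n)^4).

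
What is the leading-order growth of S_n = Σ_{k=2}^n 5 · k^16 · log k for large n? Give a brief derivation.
S_n ~ 5 · n^17 log n / 17 − 5 · n^17 / 289

By integral comparison, S_n = ∫_1^n 5 · x^16 · log x dx + O(n^16 · log n). For the integral, ∫ x^16 log x dx = n^17 log n / 17 − n^17/289 (integration by parts). Hence S_n ~ 5 · n^17 log n / 17 − 5 · n^17 / 289.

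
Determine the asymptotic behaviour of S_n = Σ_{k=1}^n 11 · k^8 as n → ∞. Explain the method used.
S_n ~ 11 · n^9 / 9

By integral comparison (Euler-Maclaurin), Σ_{k=1}^n 11 · k^8 = 11 · ∫_0^n x^8 dx + O(n^8) = 11 · n^9/9 + O(n^8). (Equivalently, Faulhaber's formula gives the same leading term.)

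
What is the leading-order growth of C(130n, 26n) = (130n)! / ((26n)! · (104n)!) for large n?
C(130n, 26n) ~ (3125/256)^(26n) · sqrt(5/(8π·26n))

Write N = 26n. Apply Stirling to each factorial:
  (5N)! ~ sqrt(2π·5N) · (5N/e)^(5N),
  N! ~ sqrt(2π N) · (N/e)^N,
  (4N)! ~ sqrt(2π·4N) · (4N/e)^(4N).
The exponential factors combine to (5N)^(5N) / (N^N · (4N)^(4N)) = 5^(5N)/4^(4N) = (5^5/4^4)^N = (3125/256)^N.
The square-root prefactors combine to sqrt(2π·5N) / (sqrt(2π N)·sqrt(2π·4N)) = sqrt(5 / (2π·4·N)) = sqrt(5/(8π·26n)).
Substituting N = 26n: C(130n, 26n) ~ (3125/256)^(26n) · sqrt(5/(8π·26n)).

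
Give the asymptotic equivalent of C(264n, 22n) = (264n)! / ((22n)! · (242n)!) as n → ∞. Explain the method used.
C(264n, 22n) ~ (8916100448256/285311670611)^(22n) · sqrt(6/(11π·22n))

Write N = 22n. Apply Stirling to each factorial:
  (12N)! ~ sqrt(2π·12N) · (12N/e)^(12N),
  N! ~ sqrt(2π N) · (N/e)^N,
  (11N)! ~ sqrt(2π·11N) · (11N/e)^(11N).
The exponential factors combine to (12N)^(12N) / (N^N · (11N)^(11N)) = 12^(12N)/11^(11N) = (12^12/11^11)^N = (8916100448256/285311670611)^N.
The square-root prefactors combine to sqrt(2π·12N) / (sqrt(2π N)·sqrt(2π·11N)) = sqrt(12 / (2π·11·N)) = sqrt(6/(11π·22n)).
Substituting N = 22n: C(264n, 22n) ~ (8916100448256/285311670611)^(22n) · sqrt(6/(11π·22n)).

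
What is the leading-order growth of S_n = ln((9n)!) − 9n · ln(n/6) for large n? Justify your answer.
S_n ~ 9n · (ln 54 − 1) + O(ln n)

Stirling: ln((9n)!) = 9n ln(9n) − 9n + O(ln n).
  S_n = 9n ln(9n) − 9n − 9n ln(n/6) + O(ln n)
      = 9n ln(9n) − 9n ln n + 9n ln 6 − 9n + O(ln n)
      = 9n ln 9 + 9n ln 6 − 9n + O(ln n)
      = 9n (ln 54 − 1) + O(ln n).
Numerically ln(54) − 1 ≈ 2.9890.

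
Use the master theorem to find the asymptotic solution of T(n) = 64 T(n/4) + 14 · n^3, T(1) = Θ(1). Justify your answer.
T(n) = Θ(n^3 log n)

log_4 64 = 3, and f(n) = 14 · n^3 = Θ(n^(log_4 64)). This is Case 2 of the master theorem: T(n) = Θ(f(n) · log n) = Θ(n^3 log n).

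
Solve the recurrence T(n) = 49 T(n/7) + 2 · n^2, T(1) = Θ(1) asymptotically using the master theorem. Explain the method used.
T(n) = Θ(n^2 log n)

log_7 49 = 2, and f(n) = 2 · n^2 = Θ(n^(log_7 49)). This is Case 2 of the master theorem: T(n) = Θ(f(n) · log n) = Θ(n^2 log n).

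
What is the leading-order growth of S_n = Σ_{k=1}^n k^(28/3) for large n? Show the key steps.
S_n ~ (3/31) · n^(31/3)

Integral comparison: Σ_{k=1}^n k^(28/3) = ∫_0^n x^(28/3) dx + O(n^(28/3)). The integral is n^(1 + 28/3) / (1 + 28/3) = n^((28+3)/3) / ((28+3)/3) = (3/31) · n^(31/3).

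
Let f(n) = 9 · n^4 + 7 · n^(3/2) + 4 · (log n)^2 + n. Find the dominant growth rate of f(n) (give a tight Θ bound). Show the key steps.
f(n) ∈ Θ(n^4)

Compare the terms by growth order. For large n, n^a · (log n)^b dominates n^a' · (log n)^b' iff a > a', or (a = a' and b > b'). Ranking the 4 terms shows the dominant one is 9 · n^4. Hence f(n) ∈ Θ(n^4).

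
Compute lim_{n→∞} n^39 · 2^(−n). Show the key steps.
lim = 0

Exponentials with base > 1 dominate every fixed polynomial: for any fixed c, n^c / 2^n → 0 as n → ∞ (e.g. by the ratio test, or by writing 2^n = e^(n ln 2) and noting e^(n ln 2) / n^c → ∞). Hence n^39 · 2^(−n) = n^39 / 2^n → 0.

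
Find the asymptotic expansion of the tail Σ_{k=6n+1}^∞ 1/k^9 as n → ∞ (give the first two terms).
Σ_{k>6n} 1/k^9 = 1/(8 · (6n)^8) − 1/(2 · (6n)^9) + O(1/(6n)^10)

Compare to the integral: ∫_{6n}^∞ x^(−9) dx = [−x^(−8)/8]_{6n}^∞ = 1/((9−1)·(6n)^8). The Euler-Maclaurin correction adds −f(6n)/2 = −1/(2·(6n)^9). Euler-Maclaurin then gives
  Σ_{k>6n} 1/k^9 = ∫_{6n}^∞ dx/x^9 − 1/(2·(6n)^9) + O(1/(6n)^10).
(Equivalently this is ζ(9) − Σ_{k≤6n} 1/k^9.)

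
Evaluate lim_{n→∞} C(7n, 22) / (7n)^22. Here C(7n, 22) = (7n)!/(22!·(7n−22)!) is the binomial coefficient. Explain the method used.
lim = 1/22! = 1/1124000727777607680000

With N = 7n → ∞: C(N, 22) / N^22 = [N(N−1)…(N−21)] / (22! · N^22) = (1/22!) · 1 · (1 − 1/(7n)) · … · (1 − 21/(7n)). Each factor → 1 as N → ∞, so the limit is 1/22! = 1/1124000727777607680000.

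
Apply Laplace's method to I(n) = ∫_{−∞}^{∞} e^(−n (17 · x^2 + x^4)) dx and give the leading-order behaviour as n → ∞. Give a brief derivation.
I(n) ~ sqrt(π/(17n))

φ(x) = 17 · x^2 + x^4 has its unique global minimum at x* = 0 (since φ'(x) = 34x + 4x^3 = 0 only at x = 0 for real x with both coefficients positive, and φ → ∞ as |x| → ∞). At x* = 0, φ(0) = 0 and φ''(0) = 34. Laplace's method then gives
  I(n) ~ sqrt(2π / (n · φ''(0))) · e^(−n φ(0)) = sqrt(2π / (34n)) = sqrt(π/(17n)).
The x^4 term contributes only at subleading order (an O(1/n) relative correction).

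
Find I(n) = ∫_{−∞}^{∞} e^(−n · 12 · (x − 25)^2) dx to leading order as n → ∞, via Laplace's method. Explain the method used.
I(n) = sqrt(π/(12n))

Here φ(x) = 12 · (x − 25)^2 has its unique minimum at x* = 25 with φ(x*) = 0 and φ''(x*) = 24. Laplace's method gives
  I(n) ~ e^(−n φ(x*)) · sqrt(2π / (n · φ''(x*))) = sqrt(2π / (24n)) = sqrt(π/(12n)).
This is exact: substituting u = (x − 25)·sqrt(12n) gives I(n) = (1/sqrt(12n)) ∫_{−∞}^{∞} e^(−u^2) du = sqrt(π/(12n)).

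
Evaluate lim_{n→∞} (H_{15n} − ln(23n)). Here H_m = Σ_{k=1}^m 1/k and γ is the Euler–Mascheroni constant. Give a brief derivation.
lim = ln(15/23) + γ

By Euler-Maclaurin, H_m = ln m + γ + O(1/m). So
  H_{15n} − ln(23n) = ln(15n) + γ − ln(23n) + O(1/n)
                       = ln(15/23) + γ + O(1/n).
Hence the limit is ln(15/23) + γ.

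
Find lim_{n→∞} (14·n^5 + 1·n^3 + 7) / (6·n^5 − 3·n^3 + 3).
lim = 14/6 = 7/3

For large n the leading n^5 terms dominate both numerator and denominator. Dividing top and bottom by n^5, every other term tends to 0, leaving 14/6 = 7/3.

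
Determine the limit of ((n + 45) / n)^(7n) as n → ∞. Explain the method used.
lim = e^315

Rewrite as (1 + 45/n)^(7n). By the standard limit (1 + x/n)^n → e^x, we have (1 + 45/n)^n → e^45, and raising to the 7th power gives e^315.
More precisely, ln[(1 + 45/n)^(7n)] = 7n · ln(1 + 45/n) = 7n · (45/n + O(1/n^2)) = 315 + O(1/n) → 315.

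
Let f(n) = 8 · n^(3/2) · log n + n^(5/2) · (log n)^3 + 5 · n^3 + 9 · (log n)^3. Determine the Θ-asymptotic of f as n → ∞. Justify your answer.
f(n) ∈ Θ(n^3)

Compare the terms by growth order. For large n, n^a · (log n)^b dominates n^a' · (log n)^b' iff a > a', or (a = a' and b > b'). Ranking the 4 terms shows the dominant one is 5 · n^3. Hence f(n) ∈ Θ(n^3).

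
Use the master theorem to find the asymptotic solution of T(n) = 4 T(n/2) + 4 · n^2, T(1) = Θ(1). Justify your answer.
T(n) = Θ(n^2 log n)

log_2 4 = 2, and f(n) = 4 · n^2 = Θ(n^(log_2 4)). This is Case 2 of the master theorem: T(n) = Θ(f(n) · log n) = Θ(n^2 log n).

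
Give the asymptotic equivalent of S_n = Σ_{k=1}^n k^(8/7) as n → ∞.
S_n ~ (7/15) · n^(15/7)

Integral comparison: Σ_{k=1}^n k^(8/7) = ∫_0^n x^(8/7) dx + O(n^(8/7)). The integral is n^(1 + 8/7) / (1 + 8/7) = n^((8+7)/7) / ((8+7)/7) = (7/15) · n^(15/7).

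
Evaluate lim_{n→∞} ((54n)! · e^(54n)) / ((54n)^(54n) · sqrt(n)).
lim = sqrt(2π·54)

Stirling: (54n)! ~ sqrt(2π·54n) · (54n/e)^(54n). Hence
  (54n)! · e^(54n) / (54n)^(54n) ~ sqrt(2π·54n).
Dividing by sqrt(n): sqrt(2π·54n) / sqrt(n) = sqrt(2π·54) · n^((1−1)/2), so the limit is sqrt(2π·54).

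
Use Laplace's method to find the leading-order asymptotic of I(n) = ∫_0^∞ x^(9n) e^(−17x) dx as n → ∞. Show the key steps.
I(n) ~ (sqrt(2π·9n) / 17) · (9n/(17e))^(9n)

Write the integrand as exp(9n ln x − 17x) and set f(x) = 9n ln x − 17x. Then f'(x) = 9n/x − 17 = 0 at x* = 9n/17, and f''(x*) = −9n/x*^2 = −17^2/(9n). Laplace's method (interior maximum) gives
  I(n) ~ e^(f(x*)) · sqrt(2π / |f''(x*)|)
        = exp(9n ln(9n/17) − 9n) · sqrt(2π · 9n / 17^2)
        = (9n/17)^(9n) e^(−9n) · sqrt(2π·9n) / 17
        = (sqrt(2π·9n) / 17) · (9n/(17e))^(9n).
This matches Γ(9n+1)/17^(9n+1) with Stirling applied to Γ.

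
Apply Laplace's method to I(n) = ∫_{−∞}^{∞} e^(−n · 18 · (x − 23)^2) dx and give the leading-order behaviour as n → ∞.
I(n) = sqrt(π/(18n))

Here φ(x) = 18 · (x − 23)^2 has its unique minimum at x* = 23 with φ(x*) = 0 and φ''(x*) = 36. Laplace's method gives
  I(n) ~ e^(−n φ(x*)) · sqrt(2π / (n · φ''(x*))) = sqrt(2π / (36n)) = sqrt(π/(18n)).
This is exact: substituting u = (x − 23)·sqrt(18n) gives I(n) = (1/sqrt(18n)) ∫_{−∞}^{∞} e^(−u^2) du = sqrt(π/(18n)).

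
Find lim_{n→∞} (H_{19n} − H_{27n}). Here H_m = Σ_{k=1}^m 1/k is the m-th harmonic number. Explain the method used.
lim = ln(19/27)

Euler-Maclaurin gives H_m = ln m + γ + 1/(2m) + O(1/m^2). The γ and O(1/m) terms cancel in the difference:
  H_{19n} − H_{27n} = ln(19n) − ln(27n) + O(1/n) = ln(19/27) + O(1/n).
Hence the limit is ln(19/27).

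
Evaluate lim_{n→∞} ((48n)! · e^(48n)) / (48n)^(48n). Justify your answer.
lim = ∞

Stirling: (48n)! ~ sqrt(2π·48n) · (48n/e)^(48n). Hence
  (48n)! · e^(48n) / (48n)^(48n) ~ sqrt(2π·48n) = sqrt(2π·48) · sqrt(n) → ∞.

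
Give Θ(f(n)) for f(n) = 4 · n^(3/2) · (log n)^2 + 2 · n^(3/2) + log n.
f(n) ∈ Θ(n^(3/2) · (log n)^2)

Compare the terms by growth order. For large n, n^a · (log n)^b dominates n^a' · (log n)^b' iff a > a', or (a = a' and b > b'). Ranking the 3 terms shows the dominant one is 4 · n^(3/2) · (log n)^2. Hence f(n) ∈ Θ(n^(3/2) · (log n)^2).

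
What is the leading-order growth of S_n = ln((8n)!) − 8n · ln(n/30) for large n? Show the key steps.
S_n ~ 8n · (ln 240 − 1) + O(ln n)

Stirling: ln((8n)!) = 8n ln(8n) − 8n + O(ln n).
  S_n = 8n ln(8n) − 8n − 8n ln(n/30) + O(ln n)
      = 8n ln(8n) − 8n ln n + 8n ln 30 − 8n + O(ln n)
      = 8n ln 8 + 8n ln 30 − 8n + O(ln n)
      = 8n (ln 240 − 1) + O(ln n).
Numerically ln(240) − 1 ≈ 4.4806.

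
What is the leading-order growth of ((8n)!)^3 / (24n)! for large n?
((8n)!)^3/(24n)! ~ ((2π·8n)^(2/2) / sqrt(3)) · 3^(−3·8n)  →  0

Write N = 8n. Stirling: N! ~ sqrt(2π N)(N/e)^N and (3N)! ~ sqrt(2π·3N)·(3N/e)^(3N).
  (N!)^3/(3N)! ~ (2π N)^(3/2) (N/e)^(3N) / [sqrt(2π·3N) (3N/e)^(3N)]
     = (2π N)^(3/2) / sqrt(2π·3N) · (N/(3N))^(3N)
     = (2π N)^((3−1)/2) / sqrt(3) · 3^(−3N).
Since 3^3 > 1, the factor 3^(−3N) decays exponentially, so the ratio → 0. Substituting N = 8n gives the stated form.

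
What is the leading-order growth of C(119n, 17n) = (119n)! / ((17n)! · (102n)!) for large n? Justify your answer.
C(119n, 17n) ~ (823543/46656)^(17n) · sqrt(7/(12π·17n))

Write N = 17n. Apply Stirling to each factorial:
  (7N)! ~ sqrt(2π·7N) · (7N/e)^(7N),
  N! ~ sqrt(2π N) · (N/e)^N,
  (6N)! ~ sqrt(2π·6N) · (6N/e)^(6N).
The exponential factors combine to (7N)^(7N) / (N^N · (6N)^(6N)) = 7^(7N)/6^(6N) = (7^7/6^6)^N = (823543/46656)^N.
The square-root prefactors combine to sqrt(2π·7N) / (sqrt(2π N)·sqrt(2π·6N)) = sqrt(7 / (2π·6·N)) = sqrt(7/(12π·17n)).
Substituting N = 17n: C(119n, 17n) ~ (823543/46656)^(17n) · sqrt(7/(12π·17n)).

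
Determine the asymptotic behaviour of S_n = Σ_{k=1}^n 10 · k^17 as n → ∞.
S_n ~ 5 · n^18 / 9

By integral comparison (Euler-Maclaurin), Σ_{k=1}^n 10 · k^17 = 10 · ∫_0^n x^17 dx + O(n^17) = 10 · n^18/18 = 5 · n^18 / 9 + O(n^17). (Equivalently, Faulhaber's formula gives the same leading term.)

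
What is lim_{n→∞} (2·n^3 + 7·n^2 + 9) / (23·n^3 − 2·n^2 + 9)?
lim = 2/23

For large n the leading n^3 terms dominate both numerator and denominator. Dividing top and bottom by n^3, every other term tends to 0, leaving 2/23.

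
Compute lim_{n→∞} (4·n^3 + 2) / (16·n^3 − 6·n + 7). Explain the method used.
lim = 4/16 = 1/4

For large n the leading n^3 terms dominate both numerator and denominator. Dividing top and bottom by n^3, every other term tends to 0, leaving 4/16 = 1/4.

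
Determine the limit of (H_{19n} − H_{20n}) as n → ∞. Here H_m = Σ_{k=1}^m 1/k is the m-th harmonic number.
lim = ln(19/20)

Euler-Maclaurin gives H_m = ln m + γ + 1/(2m) + O(1/m^2). The γ and O(1/m) terms cancel in the difference:
  H_{19n} − H_{20n} = ln(19n) − ln(20n) + O(1/n) = ln(19/20) + O(1/n).
Hence the limit is ln(19/20).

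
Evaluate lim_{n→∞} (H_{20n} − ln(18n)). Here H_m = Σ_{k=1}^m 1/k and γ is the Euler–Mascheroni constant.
lim = ln(10/9) + γ

By Euler-Maclaurin, H_m = ln m + γ + O(1/m). So
  H_{20n} − ln(18n) = ln(20n) + γ − ln(18n) + O(1/n)
                       = ln(20/18) + γ + O(1/n).
Hence the limit is ln(20/18) + γ (= ln(10/9)).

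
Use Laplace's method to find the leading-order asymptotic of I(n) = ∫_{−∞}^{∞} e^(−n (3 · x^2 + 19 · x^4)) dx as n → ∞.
I(n) ~ sqrt(π/(3n))

φ(x) = 3 · x^2 + 19 · x^4 has its unique global minimum at x* = 0 (since φ'(x) = 6x + 76x^3 = 0 only at x = 0 for real x with both coefficients positive, and φ → ∞ as |x| → ∞). At x* = 0, φ(0) = 0 and φ''(0) = 6. Laplace's method then gives
  I(n) ~ sqrt(2π / (n · φ''(0))) · e^(−n φ(0)) = sqrt(2π / (6n)) = sqrt(π/(3n)).
The 19 · x^4 term contributes only at subleading order (an O(1/n) relative correction).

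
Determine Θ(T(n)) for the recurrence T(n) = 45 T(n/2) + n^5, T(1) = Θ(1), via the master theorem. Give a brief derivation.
T(n) = Θ(n^(log_2 45))

Master theorem: compare f(n) = n^5 to n^(log_2 45) where log_2 45 ≈ 5.492. Since 5 < log_2 45, we have f(n) = O(n^(log_2 45 − ε)) for some ε > 0 — Case 1. Hence T(n) = Θ(n^(log_2 45)).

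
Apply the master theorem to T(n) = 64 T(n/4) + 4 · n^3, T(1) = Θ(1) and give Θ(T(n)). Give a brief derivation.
T(n) = Θ(n^3 log n)

log_4 64 = 3, and f(n) = 4 · n^3 = Θ(n^(log_4 64)). This is Case 2 of the master theorem: T(n) = Θ(f(n) · log n) = Θ(n^3 log n).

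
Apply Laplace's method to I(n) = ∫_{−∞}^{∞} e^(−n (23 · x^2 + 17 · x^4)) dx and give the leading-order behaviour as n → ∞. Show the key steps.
I(n) ~ sqrt(π/(23n))

φ(x) = 23 · x^2 + 17 · x^4 has its unique global minimum at x* = 0 (since φ'(x) = 46x + 68x^3 = 0 only at x = 0 for real x with both coefficients positive, and φ → ∞ as |x| → ∞). At x* = 0, φ(0) = 0 and φ''(0) = 46. Laplace's method then gives
  I(n) ~ sqrt(2π / (n · φ''(0))) · e^(−n φ(0)) = sqrt(2π / (46n)) = sqrt(π/(23n)).
The 17 · x^4 term contributes only at subleading order (an O(1/n) relative correction).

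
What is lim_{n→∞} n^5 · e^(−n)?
lim = 0

Exponentials with base > 1 dominate every fixed polynomial: for any fixed c, n^c / e^n → 0 as n → ∞ (e.g. by the ratio test, or since e^n grows faster than any power of n). Hence n^5 · e^(−n) = n^5 / e^n → 0.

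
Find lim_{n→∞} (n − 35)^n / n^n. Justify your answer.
lim = e^(−35)

Rewrite as (1 − 35/n)^(n). By the standard limit (1 + x/n)^n → e^x, we have (1 − 35/n)^n → e^(−35), and raising to the 1st power gives e^(−35).
More precisely, ln[(1 − 35/n)^(n)] = n · ln(1 − 35/n) = n · (-35/n + O(1/n^2)) = -35 + O(1/n) → -35.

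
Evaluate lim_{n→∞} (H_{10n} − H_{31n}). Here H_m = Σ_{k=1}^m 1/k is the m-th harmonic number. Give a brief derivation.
lim = ln(10/31)

Euler-Maclaurin gives H_m = ln m + γ + 1/(2m) + O(1/m^2). The γ and O(1/m) terms cancel in the difference:
  H_{10n} − H_{31n} = ln(10n) − ln(31n) + O(1/n) = ln(10/31) + O(1/n).
Hence the limit is ln(10/31).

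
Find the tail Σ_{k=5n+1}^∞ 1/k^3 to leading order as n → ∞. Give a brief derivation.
Σ_{k>5n} 1/k^3 ~ 1/(2 · (5n)^2)

Compare to the integral: ∫_{5n}^∞ x^(−3) dx = [−x^(−2)/2]_{5n}^∞ = 1/((3−1)·(5n)^2). Euler-Maclaurin then gives
  Σ_{k>5n} 1/k^3 = ∫_{5n}^∞ dx/x^3 − 1/(2·(5n)^3) + O(1/(5n)^4).
(Equivalently this is ζ(3) − Σ_{k≤5n} 1/k^3.)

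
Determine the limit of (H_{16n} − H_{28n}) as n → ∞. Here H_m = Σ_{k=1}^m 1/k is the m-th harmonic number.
lim = ln(16/28) = ln(4/7)

Euler-Maclaurin gives H_m = ln m + γ + 1/(2m) + O(1/m^2). The γ and O(1/m) terms cancel in the difference:
  H_{16n} − H_{28n} = ln(16n) − ln(28n) + O(1/n) = ln(16/28) + O(1/n).
Hence the limit is ln(16/28) = ln(4/7).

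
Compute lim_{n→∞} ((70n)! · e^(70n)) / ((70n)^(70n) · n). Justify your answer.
lim = 0

Stirling: (70n)! ~ sqrt(2π·70n) · (70n/e)^(70n). Hence
  (70n)! · e^(70n) / (70n)^(70n) ~ sqrt(2π·70n).
Dividing by n: sqrt(2π·70n) / n = sqrt(2π·70) · n^((1−2)/2), so the expression behaves like sqrt(2π·70) · n^((1−2)/2) → 0.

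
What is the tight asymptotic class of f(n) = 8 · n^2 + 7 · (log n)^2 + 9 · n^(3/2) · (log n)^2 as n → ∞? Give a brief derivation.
f(n) ∈ Θ(n^2)

Compare the terms by growth order. For large n, n^a · (log n)^b dominates n^a' · (log n)^b' iff a > a', or (a = a' and b > b'). Ranking the 3 terms shows the dominant one is 8 · n^2. Hence f(n) ∈ Θ(n^2).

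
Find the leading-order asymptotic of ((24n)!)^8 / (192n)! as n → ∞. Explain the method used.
((24n)!)^8/(192n)! ~ ((2π·24n)^(7/2) / sqrt(8)) · 8^(−8·24n)  →  0

Write N = 24n. Stirling: N! ~ sqrt(2π N)(N/e)^N and (8N)! ~ sqrt(2π·8N)·(8N/e)^(8N).
  (N!)^8/(8N)! ~ (2π N)^(8/2) (N/e)^(8N) / [sqrt(2π·8N) (8N/e)^(8N)]
     = (2π N)^(8/2) / sqrt(2π·8N) · (N/(8N))^(8N)
     = (2π N)^((8−1)/2) / sqrt(8) · 8^(−8N).
Since 8^8 > 1, the factor 8^(−8N) decays exponentially, so the ratio → 0. Substituting N = 24n gives the stated form.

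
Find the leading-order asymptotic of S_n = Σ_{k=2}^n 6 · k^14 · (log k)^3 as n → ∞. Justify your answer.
S_n ~ 2 · n^15 · (log n)^3 / 5

By integral comparison, S_n = ∫_1^n 6 · x^14 · (log x)^3 dx + O(n^14 · (log n)^3). For the integral, the leading term of ∫_1^n x^14 (log x)^3 dx is n^15/15 · (log n)^3 (by repeated integration by parts; each step lowers the log-exponent and produces a relatively O(1/log n) correction). Hence S_n ~ 2 · n^15 · (log n)^3 / 5.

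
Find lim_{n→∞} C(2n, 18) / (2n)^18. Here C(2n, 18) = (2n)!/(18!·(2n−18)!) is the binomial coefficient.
lim = 1/18! = 1/6402373705728000

With N = 2n → ∞: C(N, 18) / N^18 = [N(N−1)…(N−17)] / (18! · N^18) = (1/18!) · 1 · (1 − 1/(2n)) · … · (1 − 17/(2n)). Each factor → 1 as N → ∞, so the limit is 1/18! = 1/6402373705728000.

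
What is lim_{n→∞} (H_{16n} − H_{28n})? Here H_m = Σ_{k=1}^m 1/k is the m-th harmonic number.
lim = ln(16/28) = ln(4/7)

Euler-Maclaurin gives H_m = ln m + γ + 1/(2m) + O(1/m^2). The γ and O(1/m) terms cancel in the difference:
  H_{16n} − H_{28n} = ln(16n) − ln(28n) + O(1/n) = ln(16/28) + O(1/n).
Hence the limit is ln(16/28) = ln(4/7).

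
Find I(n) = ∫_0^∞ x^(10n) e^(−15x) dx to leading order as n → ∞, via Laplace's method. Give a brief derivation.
I(n) ~ (sqrt(2π·10n) / 15) · (10n/(15e))^(10n)

Write the integrand as exp(10n ln x − 15x) and set f(x) = 10n ln x − 15x. Then f'(x) = 10n/x − 15 = 0 at x* = 10n/15, and f''(x*) = −10n/x*^2 = −15^2/(10n). Laplace's method (interior maximum) gives
  I(n) ~ e^(f(x*)) · sqrt(2π / |f''(x*)|)
        = exp(10n ln(10n/15) − 10n) · sqrt(2π · 10n / 15^2)
        = (10n/15)^(10n) e^(−10n) · sqrt(2π·10n) / 15
        = (sqrt(2π·10n) / 15) · (10n/(15e))^(10n).
This matches Γ(10n+1)/15^(10n+1) with Stirling applied to Γ.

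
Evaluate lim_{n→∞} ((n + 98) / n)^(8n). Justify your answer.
lim = e^784

Rewrite as (1 + 98/n)^(8n). By the standard limit (1 + x/n)^n → e^x, we have (1 + 98/n)^n → e^98, and raising to the 8th power gives e^784.
More precisely, ln[(1 + 98/n)^(8n)] = 8n · ln(1 + 98/n) = 8n · (98/n + O(1/n^2)) = 784 + O(1/n) → 784.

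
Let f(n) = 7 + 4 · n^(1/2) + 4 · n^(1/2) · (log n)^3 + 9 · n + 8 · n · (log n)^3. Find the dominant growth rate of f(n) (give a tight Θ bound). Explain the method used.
f(n) ∈ Θ(n · (log n)^3)

Compare the terms by growth order. For large n, n^a · (log n)^b dominates n^a' · (log n)^b' iff a > a', or (a = a' and b > b'). Ranking the 5 terms shows the dominant one is 8 · n · (log n)^3. Hence f(n) ∈ Θ(n · (log n)^3).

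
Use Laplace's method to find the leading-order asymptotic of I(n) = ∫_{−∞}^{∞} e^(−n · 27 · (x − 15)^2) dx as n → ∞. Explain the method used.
I(n) = sqrt(π/(27n))

Here φ(x) = 27 · (x − 15)^2 has its unique minimum at x* = 15 with φ(x*) = 0 and φ''(x*) = 54. Laplace's method gives
  I(n) ~ e^(−n φ(x*)) · sqrt(2π / (n · φ''(x*))) = sqrt(2π / (54n)) = sqrt(π/(27n)).
This is exact: substituting u = (x − 15)·sqrt(27n) gives I(n) = (1/sqrt(27n)) ∫_{−∞}^{∞} e^(−u^2) du = sqrt(π/(27n)).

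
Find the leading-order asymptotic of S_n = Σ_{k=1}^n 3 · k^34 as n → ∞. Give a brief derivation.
S_n ~ 3 · n^35 / 35

By integral comparison (Euler-Maclaurin), Σ_{k=1}^n 3 · k^34 = 3 · ∫_0^n x^34 dx + O(n^34) = 3 · n^35/35 + O(n^34). (Equivalently, Faulhaber's formula gives the same leading term.)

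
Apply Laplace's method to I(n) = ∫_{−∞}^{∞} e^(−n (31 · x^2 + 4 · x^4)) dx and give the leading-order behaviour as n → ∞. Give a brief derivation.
I(n) ~ sqrt(π/(31n))

φ(x) = 31 · x^2 + 4 · x^4 has its unique global minimum at x* = 0 (since φ'(x) = 62x + 16x^3 = 0 only at x = 0 for real x with both coefficients positive, and φ → ∞ as |x| → ∞). At x* = 0, φ(0) = 0 and φ''(0) = 62. Laplace's method then gives
  I(n) ~ sqrt(2π / (n · φ''(0))) · e^(−n φ(0)) = sqrt(2π / (62n)) = sqrt(π/(31n)).
The 4 · x^4 term contributes only at subleading order (an O(1/n) relative correction).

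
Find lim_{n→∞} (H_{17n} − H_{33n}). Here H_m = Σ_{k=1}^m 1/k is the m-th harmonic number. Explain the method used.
lim = ln(17/33)

Euler-Maclaurin gives H_m = ln m + γ + 1/(2m) + O(1/m^2). The γ and O(1/m) terms cancel in the difference:
  H_{17n} − H_{33n} = ln(17n) − ln(33n) + O(1/n) = ln(17/33) + O(1/n).
Hence the limit is ln(17/33).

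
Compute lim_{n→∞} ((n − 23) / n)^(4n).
lim = e^(−92)

Rewrite as (1 − 23/n)^(4n). By the standard limit (1 + x/n)^n → e^x, we have (1 − 23/n)^n → e^(−23), and raising to the 4th power gives e^(−92).
More precisely, ln[(1 − 23/n)^(4n)] = 4n · ln(1 − 23/n) = 4n · (-23/n + O(1/n^2)) = -92 + O(1/n) → -92.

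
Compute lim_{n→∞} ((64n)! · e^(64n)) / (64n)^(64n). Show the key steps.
lim = ∞

Stirling: (64n)! ~ sqrt(2π·64n) · (64n/e)^(64n). Hence
  (64n)! · e^(64n) / (64n)^(64n) ~ sqrt(2π·64n) = sqrt(2π·64) · sqrt(n) → ∞.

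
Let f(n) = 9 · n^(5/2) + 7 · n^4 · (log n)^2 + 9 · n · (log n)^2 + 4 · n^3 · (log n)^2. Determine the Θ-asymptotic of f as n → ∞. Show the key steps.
f(n) ∈ Θ(n^4 · (log n)^2)

Compare the terms by growth order. For large n, n^a · (log n)^b dominates n^a' · (log n)^b' iff a > a', or (a = a' and b > b'). Ranking the 4 terms shows the dominant one is 7 · n^4 · (log n)^2. Hence f(n) ∈ Θ(n^4 · (log n)^2).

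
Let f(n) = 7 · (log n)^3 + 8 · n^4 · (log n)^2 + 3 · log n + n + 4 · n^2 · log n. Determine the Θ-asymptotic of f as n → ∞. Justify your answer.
f(n) ∈ Θ(n^4 · (log n)^2)

Compare the terms by growth order. For large n, n^a · (log n)^b dominates n^a' · (log n)^b' iff a > a', or (a = a' and b > b'). Ranking the 5 terms shows the dominant one is 8 · n^4 · (log n)^2. Hence f(n) ∈ Θ(n^4 · (log n)^2).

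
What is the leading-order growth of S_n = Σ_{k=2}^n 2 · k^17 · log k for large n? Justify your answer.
S_n ~ n^18 log n / 9 − n^18 / 162

By integral comparison, S_n = ∫_1^n 2 · x^17 · log x dx + O(n^17 · log n). For the integral, ∫ x^17 log x dx = n^18 log n / 18 − n^18/324 (integration by parts). Hence S_n ~ n^18 log n / 9 − n^18 / 162.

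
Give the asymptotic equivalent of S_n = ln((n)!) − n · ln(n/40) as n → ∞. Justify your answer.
S_n ~ n · (ln 40 − 1) + O(ln n)

Stirling: ln((n)!) = n ln(n) − n + O(ln n).
  S_n = n ln(n) − n − n ln(n/40) + O(ln n)
      = n ln(n) − n ln n + n ln 40 − n + O(ln n)
      = n ln 40 − n + O(ln n)
      = n (ln 40 − 1) + O(ln n).
Numerically ln(40) − 1 ≈ 2.6889.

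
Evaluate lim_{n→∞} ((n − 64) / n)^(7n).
lim = e^(−448)

Rewrite as (1 − 64/n)^(7n). By the standard limit (1 + x/n)^n → e^x, we have (1 − 64/n)^n → e^(−64), and raising to the 7th power gives e^(−448).
More precisely, ln[(1 − 64/n)^(7n)] = 7n · ln(1 − 64/n) = 7n · (-64/n + O(1/n^2)) = -448 + O(1/n) → -448.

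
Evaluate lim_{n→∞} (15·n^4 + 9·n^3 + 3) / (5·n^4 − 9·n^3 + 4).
lim = 15/5 = 3

For large n the leading n^4 terms dominate both numerator and denominator. Dividing top and bottom by n^4, every other term tends to 0, leaving 15/5 = 3.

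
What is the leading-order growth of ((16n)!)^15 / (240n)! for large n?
((16n)!)^15/(240n)! ~ ((2π·16n)^(14/2) / sqrt(15)) · 15^(−15·16n)  →  0

Write N = 16n. Stirling: N! ~ sqrt(2π N)(N/e)^N and (15N)! ~ sqrt(2π·15N)·(15N/e)^(15N).
  (N!)^15/(15N)! ~ (2π N)^(15/2) (N/e)^(15N) / [sqrt(2π·15N) (15N/e)^(15N)]
     = (2π N)^(15/2) / sqrt(2π·15N) · (N/(15N))^(15N)
     = (2π N)^((15−1)/2) / sqrt(15) · 15^(−15N).
Since 15^15 > 1, the factor 15^(−15N) decays exponentially, so the ratio → 0. Substituting N = 16n gives the stated form.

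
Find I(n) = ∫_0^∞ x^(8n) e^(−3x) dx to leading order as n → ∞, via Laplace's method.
I(n) ~ (sqrt(2π·8n) / 3) · (8n/(3e))^(8n)

Write the integrand as exp(8n ln x − 3x) and set f(x) = 8n ln x − 3x. Then f'(x) = 8n/x − 3 = 0 at x* = 8n/3, and f''(x*) = −8n/x*^2 = −3^2/(8n). Laplace's method (interior maximum) gives
  I(n) ~ e^(f(x*)) · sqrt(2π / |f''(x*)|)
        = exp(8n ln(8n/3) − 8n) · sqrt(2π · 8n / 3^2)
        = (8n/3)^(8n) e^(−8n) · sqrt(2π·8n) / 3
        = (sqrt(2π·8n) / 3) · (8n/(3e))^(8n).
This matches Γ(8n+1)/3^(8n+1) with Stirling applied to Γ.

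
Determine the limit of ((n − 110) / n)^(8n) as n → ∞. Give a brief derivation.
lim = e^(−880)

Rewrite as (1 − 110/n)^(8n). By the standard limit (1 + x/n)^n → e^x, we have (1 − 110/n)^n → e^(−110), and raising to the 8th power gives e^(−880).
More precisely, ln[(1 − 110/n)^(8n)] = 8n · ln(1 − 110/n) = 8n · (-110/n + O(1/n^2)) = -880 + O(1/n) → -880.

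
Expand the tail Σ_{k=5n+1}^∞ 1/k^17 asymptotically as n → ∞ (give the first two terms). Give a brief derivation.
Σ_{k>5n} 1/k^17 = 1/(16 · (5n)^16) − 1/(2 · (5n)^17) + O(1/(5n)^18)

Compare to the integral: ∫_{5n}^∞ x^(−17) dx = [−x^(−16)/16]_{5n}^∞ = 1/((17−1)·(5n)^16). The Euler-Maclaurin correction adds −f(5n)/2 = −1/(2·(5n)^17). Euler-Maclaurin then gives
  Σ_{k>5n} 1/k^17 = ∫_{5n}^∞ dx/x^17 − 1/(2·(5n)^17) + O(1/(5n)^18).
(Equivalently this is ζ(17) − Σ_{k≤5n} 1/k^17.)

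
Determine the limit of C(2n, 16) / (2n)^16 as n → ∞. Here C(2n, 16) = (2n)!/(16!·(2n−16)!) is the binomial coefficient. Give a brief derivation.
lim = 1/16! = 1/20922789888000

With N = 2n → ∞: C(N, 16) / N^16 = [N(N−1)…(N−15)] / (16! · N^16) = (1/16!) · 1 · (1 − 1/(2n)) · … · (1 − 15/(2n)). Each factor → 1 as N → ∞, so the limit is 1/16! = 1/20922789888000.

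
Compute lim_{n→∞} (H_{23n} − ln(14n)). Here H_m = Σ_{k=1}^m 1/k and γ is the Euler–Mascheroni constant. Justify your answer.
lim = ln(23/14) + γ

By Euler-Maclaurin, H_m = ln m + γ + O(1/m). So
  H_{23n} − ln(14n) = ln(23n) + γ − ln(14n) + O(1/n)
                       = ln(23/14) + γ + O(1/n).
Hence the limit is ln(23/14) + γ.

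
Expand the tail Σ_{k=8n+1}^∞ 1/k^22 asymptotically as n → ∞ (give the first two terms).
Σ_{k>8n} 1/k^22 = 1/(21 · (8n)^21) − 1/(2 · (8n)^22) + O(1/(8n)^23)

Compare to the integral: ∫_{8n}^∞ x^(−22) dx = [−x^(−21)/21]_{8n}^∞ = 1/((22−1)·(8n)^21). The Euler-Maclaurin correction adds −f(8n)/2 = −1/(2·(8n)^22). Euler-Maclaurin then gives
  Σ_{k>8n} 1/k^22 = ∫_{8n}^∞ dx/x^22 − 1/(2·(8n)^22) + O(1/(8n)^23).
(Equivalently this is ζ(22) − Σ_{k≤8n} 1/k^22.)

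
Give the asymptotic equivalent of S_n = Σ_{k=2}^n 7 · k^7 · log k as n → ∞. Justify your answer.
S_n ~ 7 · n^8 log n / 8 − 7 · n^8 / 64

By integral comparison, S_n = ∫_1^n 7 · x^7 · log x dx + O(n^7 · log n). For the integral, ∫ x^7 log x dx = n^8 log n / 8 − n^8/64 (integration by parts). Hence S_n ~ 7 · n^8 log n / 8 − 7 · n^8 / 64.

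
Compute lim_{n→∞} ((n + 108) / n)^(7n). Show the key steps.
lim = e^756

Rewrite as (1 + 108/n)^(7n). By the standard limit (1 + x/n)^n → e^x, we have (1 + 108/n)^n → e^108, and raising to the 7th power gives e^756.
More precisely, ln[(1 + 108/n)^(7n)] = 7n · ln(1 + 108/n) = 7n · (108/n + O(1/n^2)) = 756 + O(1/n) → 756.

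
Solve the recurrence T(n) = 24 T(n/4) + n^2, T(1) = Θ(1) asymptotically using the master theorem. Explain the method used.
T(n) = Θ(n^(log_4 24))

Master theorem: compare f(n) = n^2 to n^(log_4 24) where log_4 24 ≈ 2.292. Since 2 < log_4 24, we have f(n) = O(n^(log_4 24 − ε)) for some ε > 0 — Case 1. Hence T(n) = Θ(n^(log_4 24)).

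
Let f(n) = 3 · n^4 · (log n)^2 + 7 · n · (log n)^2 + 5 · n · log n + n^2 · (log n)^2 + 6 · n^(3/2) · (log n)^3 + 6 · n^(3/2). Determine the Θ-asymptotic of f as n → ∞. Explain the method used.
f(n) ∈ Θ(n^4 · (log n)^2)

Compare the terms by growth order. For large n, n^a · (log n)^b dominates n^a' · (log n)^b' iff a > a', or (a = a' and b > b'). Ranking the 6 terms shows the dominant one is 3 · n^4 · (log n)^2. Hence f(n) ∈ Θ(n^4 · (log n)^2).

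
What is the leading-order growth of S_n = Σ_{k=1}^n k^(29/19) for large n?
S_n ~ (19/48) · n^(48/19)

Integral comparison: Σ_{k=1}^n k^(29/19) = ∫_0^n x^(29/19) dx + O(n^(29/19)). The integral is n^(1 + 29/19) / (1 + 29/19) = n^((29+19)/19) / ((29+19)/19) = (19/48) · n^(48/19).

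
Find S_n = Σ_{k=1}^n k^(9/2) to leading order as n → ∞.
S_n ~ (2/11) · n^(11/2)

Integral comparison: Σ_{k=1}^n k^(9/2) = ∫_0^n x^(9/2) dx + O(n^(9/2)). The integral is n^(1 + 9/2) / (1 + 9/2) = n^((9+2)/2) / ((9+2)/2) = (2/11) · n^(11/2).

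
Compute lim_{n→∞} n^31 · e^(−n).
lim = 0

Exponentials with base > 1 dominate every fixed polynomial: for any fixed c, n^c / e^n → 0 as n → ∞ (e.g. by the ratio test, or since e^n grows faster than any power of n). Hence n^31 · e^(−n) = n^31 / e^n → 0.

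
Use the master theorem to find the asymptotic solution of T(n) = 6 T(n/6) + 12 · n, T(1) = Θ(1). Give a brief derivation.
T(n) = Θ(n log n)

log_6 6 = 1, and f(n) = 12 · n = Θ(n^(log_6 6)). This is Case 2 of the master theorem: T(n) = Θ(f(n) · log n) = Θ(n log n).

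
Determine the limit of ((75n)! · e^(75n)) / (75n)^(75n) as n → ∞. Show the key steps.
lim = ∞

Stirling: (75n)! ~ sqrt(2π·75n) · (75n/e)^(75n). Hence
  (75n)! · e^(75n) / (75n)^(75n) ~ sqrt(2π·75n) = sqrt(2π·75) · sqrt(n) → ∞.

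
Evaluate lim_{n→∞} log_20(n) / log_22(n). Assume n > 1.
lim = ln(22) / ln(20) = log_20(22)

Change of base: log_20(n) = ln n / ln 20 and log_22(n) = ln n / ln 22. The ratio is (ln n / ln 20) · (ln 22 / ln n) = ln 22 / ln 20, a constant independent of n. So the limit is ln 22 / ln 20 = log_20(22).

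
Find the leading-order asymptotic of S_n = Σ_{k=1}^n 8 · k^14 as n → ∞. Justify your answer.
S_n ~ 8 · n^15 / 15

By integral comparison (Euler-Maclaurin), Σ_{k=1}^n 8 · k^14 = 8 · ∫_0^n x^14 dx + O(n^14) = 8 · n^15/15 + O(n^14). (Equivalently, Faulhaber's formula gives the same leading term.)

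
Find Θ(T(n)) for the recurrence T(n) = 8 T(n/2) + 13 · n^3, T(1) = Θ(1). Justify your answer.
T(n) = Θ(n^3 log n)

log_2 8 = 3, and f(n) = 13 · n^3 = Θ(n^(log_2 8)). This is Case 2 of the master theorem: T(n) = Θ(f(n) · log n) = Θ(n^3 log n).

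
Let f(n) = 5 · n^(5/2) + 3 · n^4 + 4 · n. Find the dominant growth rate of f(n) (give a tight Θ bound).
f(n) ∈ Θ(n^4)

Compare the terms by growth order. For large n, n^a · (log n)^b dominates n^a' · (log n)^b' iff a > a', or (a = a' and b > b'). Ranking the 3 terms shows the dominant one is 3 · n^4. Hence f(n) ∈ Θ(n^4).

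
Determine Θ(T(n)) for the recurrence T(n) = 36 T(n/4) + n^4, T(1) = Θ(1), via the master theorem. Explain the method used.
T(n) = Θ(n^4)

log_4 36 ≈ 2.585. f(n) = n^4 dominates n^(log_4 36) since 4 > 2.585, and the regularity condition a·f(n/b) = 36·(n/4)^4 = (36/256)·n^4 ≤ c·f(n) holds with c = 36/256 ≈ 0.141 < 1. So this is Case 3: T(n) = Θ(f(n)) = Θ(n^4).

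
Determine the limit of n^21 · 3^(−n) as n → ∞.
lim = 0

Exponentials with base > 1 dominate every fixed polynomial: for any fixed c, n^c / 3^n → 0 as n → ∞ (e.g. by the ratio test, or by writing 3^n = e^(n ln 3) and noting e^(n ln 3) / n^c → ∞). Hence n^21 · 3^(−n) = n^21 / 3^n → 0.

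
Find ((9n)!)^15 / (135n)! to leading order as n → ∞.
((9n)!)^15/(135n)! ~ ((2π·9n)^(14/2) / sqrt(15)) · 15^(−15·9n)  →  0

Write N = 9n. Stirling: N! ~ sqrt(2π N)(N/e)^N and (15N)! ~ sqrt(2π·15N)·(15N/e)^(15N).
  (N!)^15/(15N)! ~ (2π N)^(15/2) (N/e)^(15N) / [sqrt(2π·15N) (15N/e)^(15N)]
     = (2π N)^(15/2) / sqrt(2π·15N) · (N/(15N))^(15N)
     = (2π N)^((15−1)/2) / sqrt(15) · 15^(−15N).
Since 15^15 > 1, the factor 15^(−15N) decays exponentially, so the ratio → 0. Substituting N = 9n gives the stated form.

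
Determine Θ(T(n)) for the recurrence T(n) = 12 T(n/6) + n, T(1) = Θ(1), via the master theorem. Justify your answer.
T(n) = Θ(n^(log_6 12))

Master theorem: compare f(n) = n to n^(log_6 12) where log_6 12 ≈ 1.387. Since 1 < log_6 12, we have f(n) = O(n^(log_6 12 − ε)) for some ε > 0 — Case 1. Hence T(n) = Θ(n^(log_6 12)).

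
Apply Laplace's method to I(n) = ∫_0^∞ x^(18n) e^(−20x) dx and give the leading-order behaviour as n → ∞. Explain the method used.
I(n) ~ (sqrt(2π·18n) / 20) · (18n/(20e))^(18n)

Write the integrand as exp(18n ln x − 20x) and set f(x) = 18n ln x − 20x. Then f'(x) = 18n/x − 20 = 0 at x* = 18n/20, and f''(x*) = −18n/x*^2 = −20^2/(18n). Laplace's method (interior maximum) gives
  I(n) ~ e^(f(x*)) · sqrt(2π / |f''(x*)|)
        = exp(18n ln(18n/20) − 18n) · sqrt(2π · 18n / 20^2)
        = (18n/20)^(18n) e^(−18n) · sqrt(2π·18n) / 20
        = (sqrt(2π·18n) / 20) · (18n/(20e))^(18n).
This matches Γ(18n+1)/20^(18n+1) with Stirling applied to Γ.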